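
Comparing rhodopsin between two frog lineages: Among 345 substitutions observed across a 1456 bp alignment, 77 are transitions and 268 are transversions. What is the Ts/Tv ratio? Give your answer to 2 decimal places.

0.29

R = 77/268 = 0.287313… ≈ 0.29 (to 2 d.p.).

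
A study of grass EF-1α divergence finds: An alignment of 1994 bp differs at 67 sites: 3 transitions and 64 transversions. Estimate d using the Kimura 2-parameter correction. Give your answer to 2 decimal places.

P = 3/1994 ≈ 0.001505 and Q = 64/1994 ≈ 0.032096.
Under the Kimura two-parameter model, d = −½ ln(1 − 2P − Q) − ¼ ln(1 − 2Q).
1 − 2P − Q = 0.964894, giving −½ ln(0.964894) = 0.017869.
1 − 2Q = 0.935808, giving −¼ ln(0.935808) = 0.016586.
d = 0.017869 + 0.016586 = 0.034455.

0.03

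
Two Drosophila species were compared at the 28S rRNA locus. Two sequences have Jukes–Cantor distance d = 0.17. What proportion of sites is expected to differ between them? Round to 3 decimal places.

p = (3/4)(1 − e^(−4d/3)) = 0.75 × (1 − e^(-0.226667)) = 0.75 × (1 − 0.797186) = 0.152111.

0.152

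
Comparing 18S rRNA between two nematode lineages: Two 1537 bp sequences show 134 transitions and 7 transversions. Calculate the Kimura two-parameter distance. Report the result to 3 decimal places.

0.101

P = 134/1537 ≈ 0.087183 and Q = 7/1537 ≈ 0.004554.
Under the Kimura two-parameter model, d = −½ ln(1 − 2P − Q) − ¼ ln(1 − 2Q).
1 − 2P − Q = 0.82108, giving −½ ln(0.82108) = 0.098567.
1 − 2Q = 0.990892, giving −¼ ln(0.990892) = 0.002287.
d = 0.098567 + 0.002287 = 0.100854.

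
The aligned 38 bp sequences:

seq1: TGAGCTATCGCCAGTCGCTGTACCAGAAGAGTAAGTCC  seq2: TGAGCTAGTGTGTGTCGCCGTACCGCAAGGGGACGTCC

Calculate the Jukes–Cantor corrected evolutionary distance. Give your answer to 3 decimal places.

The sequences differ at 11 of 38 sites, so p = 11/38 ≈ 0.289474.
d = −(3/4) ln(1 − 4p/3) = −0.75 ln(1 − 0.385965) = −0.75 ln(0.614035)
  = −0.75 × (-0.487703) = 0.365777 substitutions/site.

0.366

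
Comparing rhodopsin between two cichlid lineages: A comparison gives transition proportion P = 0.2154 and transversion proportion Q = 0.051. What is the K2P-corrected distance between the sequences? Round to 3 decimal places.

Under the Kimura two-parameter model, d = −½ ln(1 − 2P − Q) − ¼ ln(1 − 2Q).
1 − 2P − Q = 0.5182, giving −½ ln(0.5182) = 0.328697.
1 − 2Q = 0.898, giving −¼ ln(0.898) = 0.026896.
d = 0.328697 + 0.026896 = 0.355593.

0.356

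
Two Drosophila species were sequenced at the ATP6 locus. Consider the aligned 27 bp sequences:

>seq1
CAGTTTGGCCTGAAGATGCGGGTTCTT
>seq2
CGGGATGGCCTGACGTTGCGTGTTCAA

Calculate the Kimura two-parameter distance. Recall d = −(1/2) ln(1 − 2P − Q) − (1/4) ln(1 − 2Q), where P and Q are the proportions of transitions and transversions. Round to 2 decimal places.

0.39

Of 27 sites, 1 differences are transitions and 7 are transversions, so P = 1/27 ≈ 0.037037 and Q = 7/27 ≈ 0.259259.
Under the Kimura two-parameter model, d = −½ ln(1 − 2P − Q) − ¼ ln(1 − 2Q).
1 − 2P − Q = 0.666667, giving −½ ln(0.666667) = 0.202732.
1 − 2Q = 0.481482, giving −¼ ln(0.481482) = 0.182722.
d = 0.202732 + 0.182722 = 0.385454.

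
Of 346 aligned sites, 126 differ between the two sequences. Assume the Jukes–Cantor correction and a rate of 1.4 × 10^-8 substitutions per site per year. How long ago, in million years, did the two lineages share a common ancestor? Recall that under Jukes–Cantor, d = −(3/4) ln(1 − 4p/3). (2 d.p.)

17.80

p = 126/346 ≈ 0.364162.
d = −(3/4) ln(1 − 4p/3) = −0.75 ln(1 − 0.485549) = −0.75 ln(0.514451)
  = −0.75 × (-0.664655) = 0.498491 substitutions/site.
Under a molecular clock d = 2μt, so t = d/(2μ) = 0.498491 / (2 × 1.4 × 10^-8) = 17.80 million years.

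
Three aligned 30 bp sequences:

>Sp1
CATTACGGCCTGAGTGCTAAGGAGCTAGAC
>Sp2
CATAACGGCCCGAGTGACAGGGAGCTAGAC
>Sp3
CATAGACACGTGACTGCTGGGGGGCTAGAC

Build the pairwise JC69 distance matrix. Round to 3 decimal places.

Sp1–Sp2: 5/30 sites differ → p ≈ 0.166667, d = −0.75 ln(1 − 0.222223) = 0.188487 ≈ 0.188.
Sp1–Sp3: 10/30 sites differ → p ≈ 0.333333, d = −0.75 ln(1 − 0.444444) = 0.440839 ≈ 0.441.
Sp2–Sp3: 11/30 sites differ → p ≈ 0.366667, d = −0.75 ln(1 − 0.488889) = 0.503376 ≈ 0.503.

d(Sp1,Sp2) = 0.188, d(Sp1,Sp3) = 0.441, d(Sp2,Sp3) = 0.503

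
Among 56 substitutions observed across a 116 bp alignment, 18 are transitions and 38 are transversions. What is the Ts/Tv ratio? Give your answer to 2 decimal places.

R = 18/38 = 0.473684… ≈ 0.47 (to 2 d.p.).

0.47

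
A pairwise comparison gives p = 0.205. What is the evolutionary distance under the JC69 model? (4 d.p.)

0.2395

d = −(3/4) ln(1 − 4p/3) = −0.75 ln(1 − 0.273333) = −0.75 ln(0.726667)
  = −0.75 × (-0.319287) = 0.239465 substitutions/site.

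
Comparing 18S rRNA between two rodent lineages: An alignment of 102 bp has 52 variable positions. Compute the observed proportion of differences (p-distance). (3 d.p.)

0.510

p = 52/102 = 0.509803… ≈ 0.510 (to 3 d.p.).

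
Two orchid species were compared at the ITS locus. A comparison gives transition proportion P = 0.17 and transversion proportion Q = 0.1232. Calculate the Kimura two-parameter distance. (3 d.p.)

0.382

Under the Kimura two-parameter model, d = −½ ln(1 − 2P − Q) − ¼ ln(1 − 2Q).
1 − 2P − Q = 0.5368, giving −½ ln(0.5368) = 0.311065.
1 − 2Q = 0.7536, giving −¼ ln(0.7536) = 0.070723.
d = 0.311065 + 0.070723 = 0.381788.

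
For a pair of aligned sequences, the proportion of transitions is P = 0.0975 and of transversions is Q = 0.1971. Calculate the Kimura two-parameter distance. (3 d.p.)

Under the Kimura two-parameter model, d = −½ ln(1 − 2P − Q) − ¼ ln(1 − 2Q).
1 − 2P − Q = 0.6079, giving −½ ln(0.6079) = 0.248872.
1 − 2Q = 0.6058, giving −¼ ln(0.6058) = 0.125301.
d = 0.248872 + 0.125301 = 0.374173.

0.374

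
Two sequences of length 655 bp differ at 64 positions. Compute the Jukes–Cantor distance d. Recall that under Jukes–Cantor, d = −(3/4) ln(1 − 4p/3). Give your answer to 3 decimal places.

p = 64/655 ≈ 0.09771.
d = −(3/4) ln(1 − 4p/3) = −0.75 ln(1 − 0.13028) = −0.75 ln(0.86972)
  = −0.75 × (-0.139584) = 0.104688 substitutions/site.

0.105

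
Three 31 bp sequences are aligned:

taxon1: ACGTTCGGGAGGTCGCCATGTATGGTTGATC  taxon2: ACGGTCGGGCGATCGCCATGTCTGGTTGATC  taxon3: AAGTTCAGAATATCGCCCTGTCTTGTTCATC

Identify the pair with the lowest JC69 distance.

taxon1 and taxon2

taxon1–taxon2: 4/31 differ, p = 0.129, d = 0.142.
taxon1–taxon3: 9/31 differ, p = 0.290, d = 0.367.
taxon2–taxon3: 9/31 differ, p = 0.290, d = 0.367.
The smallest distance is between taxon1 and taxon2.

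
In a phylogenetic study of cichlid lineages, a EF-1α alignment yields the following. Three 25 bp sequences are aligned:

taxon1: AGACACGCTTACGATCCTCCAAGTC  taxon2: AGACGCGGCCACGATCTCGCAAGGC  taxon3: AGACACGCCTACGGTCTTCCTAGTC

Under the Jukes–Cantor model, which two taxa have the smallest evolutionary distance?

taxon1 and taxon3

taxon1–taxon2: 8/25 differ, p = 0.320, d = 0.417.
taxon1–taxon3: 4/25 differ, p = 0.160, d = 0.180.
taxon2–taxon3: 8/25 differ, p = 0.320, d = 0.417.
The smallest distance is between taxon1 and taxon3.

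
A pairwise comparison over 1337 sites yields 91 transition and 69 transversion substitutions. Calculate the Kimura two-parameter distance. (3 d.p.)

P = 91/1337 ≈ 0.068063 and Q = 69/1337 ≈ 0.051608.
Under the Kimura two-parameter model, d = −½ ln(1 − 2P − Q) − ¼ ln(1 − 2Q).
1 − 2P − Q = 0.812266, giving −½ ln(0.812266) = 0.103964.
1 − 2Q = 0.896784, giving −¼ ln(0.896784) = 0.027235.
d = 0.103964 + 0.027235 = 0.131199.

0.131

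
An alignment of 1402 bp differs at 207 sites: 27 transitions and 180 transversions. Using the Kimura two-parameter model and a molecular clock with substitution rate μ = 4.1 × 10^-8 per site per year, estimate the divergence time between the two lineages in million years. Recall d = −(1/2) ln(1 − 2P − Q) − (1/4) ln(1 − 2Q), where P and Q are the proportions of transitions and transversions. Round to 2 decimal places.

2.02

P = 27/1402 ≈ 0.019258 and Q = 180/1402 ≈ 0.128388.
Under the Kimura two-parameter model, d = −½ ln(1 − 2P − Q) − ¼ ln(1 − 2Q).
1 − 2P − Q = 0.833096, giving −½ ln(0.833096) = 0.091303.
1 − 2Q = 0.743224, giving −¼ ln(0.743224) = 0.074189.
d = 0.091303 + 0.074189 = 0.165492.
Under a molecular clock d = 2μt, so t = d/(2μ) = 0.165492 / (2 × 4.1 × 10^-8) = 2.02 million years.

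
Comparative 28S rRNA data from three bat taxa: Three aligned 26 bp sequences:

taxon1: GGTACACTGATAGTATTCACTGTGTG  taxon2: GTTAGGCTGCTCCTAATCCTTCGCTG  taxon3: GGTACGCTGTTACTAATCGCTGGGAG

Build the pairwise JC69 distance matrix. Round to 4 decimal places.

taxon1–taxon2: 12/26 sites differ → p ≈ 0.461538, d = −0.75 ln(1 − 0.615384) = 0.716632 ≈ 0.7166.
taxon1–taxon3: 7/26 sites differ → p ≈ 0.269231, d = −0.75 ln(1 − 0.358975) = 0.333515 ≈ 0.3335.
taxon2–taxon3: 9/26 sites differ → p ≈ 0.346154, d = −0.75 ln(1 − 0.461539) = 0.464280 ≈ 0.4643.

d(taxon1,taxon2) = 0.7166, d(taxon1,taxon3) = 0.3335, d(taxon2,taxon3) = 0.4643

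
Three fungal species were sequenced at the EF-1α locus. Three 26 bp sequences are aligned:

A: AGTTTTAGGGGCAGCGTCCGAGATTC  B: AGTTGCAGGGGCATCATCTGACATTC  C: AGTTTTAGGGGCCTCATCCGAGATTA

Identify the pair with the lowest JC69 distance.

A–B: 6/26 differ, p = 0.231, d = 0.276.
A–C: 4/26 differ, p = 0.154, d = 0.172.
B–C: 6/26 differ, p = 0.231, d = 0.276.
The smallest distance is between A and C.

A and C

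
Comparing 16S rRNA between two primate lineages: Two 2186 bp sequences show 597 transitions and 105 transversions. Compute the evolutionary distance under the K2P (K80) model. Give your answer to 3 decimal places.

0.476

P = 597/2186 ≈ 0.273102 and Q = 105/2186 ≈ 0.048033.
Under the Kimura two-parameter model, d = −½ ln(1 − 2P − Q) − ¼ ln(1 − 2Q).
1 − 2P − Q = 0.405763, giving −½ ln(0.405763) = 0.450993.
1 − 2Q = 0.903934, giving −¼ ln(0.903934) = 0.025250.
d = 0.450993 + 0.025250 = 0.476243.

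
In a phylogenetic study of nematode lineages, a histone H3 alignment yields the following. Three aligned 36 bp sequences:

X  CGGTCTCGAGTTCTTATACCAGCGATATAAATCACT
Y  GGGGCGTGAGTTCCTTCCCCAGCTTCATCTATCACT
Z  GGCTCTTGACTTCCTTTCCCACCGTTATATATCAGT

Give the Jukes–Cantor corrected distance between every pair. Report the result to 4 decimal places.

X–Y: 13/36 sites differ → p ≈ 0.361111, d = −0.75 ln(1 − 0.481481) = 0.492584 ≈ 0.4926.
X–Z: 11/36 sites differ → p ≈ 0.305556, d = −0.75 ln(1 − 0.407408) = 0.392437 ≈ 0.3924.
Y–Z: 10/36 sites differ → p ≈ 0.277778, d = −0.75 ln(1 − 0.370371) = 0.346968 ≈ 0.3470.

d(X,Y) = 0.4926, d(X,Z) = 0.3924, d(Y,Z) = 0.3470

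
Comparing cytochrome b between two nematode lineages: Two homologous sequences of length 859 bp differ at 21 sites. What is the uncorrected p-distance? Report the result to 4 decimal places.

0.0244

p = 21/859 = 0.024447… ≈ 0.0244 (to 4 d.p.).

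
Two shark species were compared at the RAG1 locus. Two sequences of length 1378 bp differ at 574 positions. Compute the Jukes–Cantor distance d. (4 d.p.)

0.6079

p = 574/1378 ≈ 0.416546.
d = −(3/4) ln(1 − 4p/3) = −0.75 ln(1 − 0.555395) = −0.75 ln(0.444605)
  = −0.75 × (-0.810569) = 0.607927 substitutions/site.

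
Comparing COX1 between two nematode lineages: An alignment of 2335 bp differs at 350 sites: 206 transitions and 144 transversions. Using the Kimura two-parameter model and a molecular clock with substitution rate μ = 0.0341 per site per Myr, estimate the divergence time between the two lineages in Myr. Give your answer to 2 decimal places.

P = 206/2335 ≈ 0.088223 and Q = 144/2335 ≈ 0.06167.
Under the Kimura two-parameter model, d = −½ ln(1 − 2P − Q) − ¼ ln(1 − 2Q).
1 − 2P − Q = 0.761884, giving −½ ln(0.761884) = 0.135980.
1 − 2Q = 0.87666, giving −¼ ln(0.87666) = 0.032909.
d = 0.135980 + 0.032909 = 0.168889.
Under a molecular clock d = 2μt, so t = d/(2μ) = 0.168889 / (2 × 0.0341) = 2.48 Myr.

2.48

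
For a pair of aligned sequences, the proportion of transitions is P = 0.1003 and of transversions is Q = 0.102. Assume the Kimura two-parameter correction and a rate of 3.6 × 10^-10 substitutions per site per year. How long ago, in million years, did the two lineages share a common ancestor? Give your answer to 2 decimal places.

329.50

Under the Kimura two-parameter model, d = −½ ln(1 − 2P − Q) − ¼ ln(1 − 2Q).
1 − 2P − Q = 0.6974, giving −½ ln(0.6974) = 0.180198.
1 − 2Q = 0.796, giving −¼ ln(0.796) = 0.057039.
d = 0.180198 + 0.057039 = 0.237237.
Under a molecular clock d = 2μt, so t = d/(2μ) = 0.237237 / (2 × 3.6 × 10^-10) = 329.50 million years.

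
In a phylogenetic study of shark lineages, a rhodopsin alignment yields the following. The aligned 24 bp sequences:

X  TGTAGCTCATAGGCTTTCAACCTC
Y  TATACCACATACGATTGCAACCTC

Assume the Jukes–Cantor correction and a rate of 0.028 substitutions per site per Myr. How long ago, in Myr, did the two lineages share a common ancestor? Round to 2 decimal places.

The sequences differ at 6 of 24 sites (2, 5, 7, 12, 14, 17), so p = 6/24 = 0.25.
d = −(3/4) ln(1 − 4p/3) = −0.75 ln(1 − 0.333333) = −0.75 ln(0.666667)
  = −0.75 × (-0.405465) = 0.304099 substitutions/site.
Under a molecular clock d = 2μt, so t = d/(2μ) = 0.304099 / (2 × 0.028) = 5.43 Myr.

5.43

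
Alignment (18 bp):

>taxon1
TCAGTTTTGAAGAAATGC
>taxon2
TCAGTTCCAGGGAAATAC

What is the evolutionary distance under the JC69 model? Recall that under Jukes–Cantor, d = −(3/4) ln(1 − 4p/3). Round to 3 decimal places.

0.441

The sequences differ at 6 of 18 sites (7, 8, 9, 10, 11, 17), so p = 6/18 ≈ 0.333333.
d = −(3/4) ln(1 − 4p/3) = −0.75 ln(1 − 0.444444) = −0.75 ln(0.555556)
  = −0.75 × (-0.587786) = 0.440840 substitutions/site.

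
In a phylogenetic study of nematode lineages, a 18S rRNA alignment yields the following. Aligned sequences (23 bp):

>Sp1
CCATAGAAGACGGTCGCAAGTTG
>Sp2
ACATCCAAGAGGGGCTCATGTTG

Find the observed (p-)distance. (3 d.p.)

0.304

The sequences differ at 7 of 23 positions (sites 1, 5, 6, 11, 14, 16, 19).
p = 7/23 = 0.304347… ≈ 0.304 (to 3 d.p.).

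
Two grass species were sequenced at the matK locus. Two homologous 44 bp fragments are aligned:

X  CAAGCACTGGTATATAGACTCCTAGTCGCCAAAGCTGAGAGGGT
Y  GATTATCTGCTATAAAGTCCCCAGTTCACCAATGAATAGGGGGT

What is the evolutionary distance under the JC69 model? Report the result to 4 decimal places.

0.5913

The sequences differ at 18 of 44 sites, so p = 18/44 ≈ 0.409091.
d = −(3/4) ln(1 − 4p/3) = −0.75 ln(1 − 0.545455) = −0.75 ln(0.454545)
  = −0.75 × (-0.788458) = 0.591344 substitutions/site.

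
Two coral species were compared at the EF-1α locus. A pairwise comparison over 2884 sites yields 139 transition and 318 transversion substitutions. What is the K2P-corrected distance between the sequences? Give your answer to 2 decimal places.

P = 139/2884 ≈ 0.048197 and Q = 318/2884 ≈ 0.110264.
Under the Kimura two-parameter model, d = −½ ln(1 − 2P − Q) − ¼ ln(1 − 2Q).
1 − 2P − Q = 0.793342, giving −½ ln(0.793342) = 0.115750.
1 − 2Q = 0.779472, giving −¼ ln(0.779472) = 0.062285.
d = 0.115750 + 0.062285 = 0.178035.

0.18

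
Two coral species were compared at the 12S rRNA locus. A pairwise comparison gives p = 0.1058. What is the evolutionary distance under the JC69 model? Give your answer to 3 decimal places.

0.114

d = −(3/4) ln(1 − 4p/3) = −0.75 ln(1 − 0.141067) = −0.75 ln(0.858933)
  = −0.75 × (-0.152064) = 0.114048 substitutions/site.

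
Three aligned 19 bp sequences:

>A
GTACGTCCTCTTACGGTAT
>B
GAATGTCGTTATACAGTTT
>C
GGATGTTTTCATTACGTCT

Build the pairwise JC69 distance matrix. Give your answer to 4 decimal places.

A–B: 7/19 sites differ → p ≈ 0.368421, d = −0.75 ln(1 − 0.491228) = 0.506816 ≈ 0.5068.
A–C: 9/19 sites differ → p ≈ 0.473684, d = −0.75 ln(1 − 0.631579) = 0.748897 ≈ 0.7489.
B–C: 8/19 sites differ → p ≈ 0.421053, d = −0.75 ln(1 − 0.561404) = 0.618132 ≈ 0.6181.

d(A,B) = 0.5068, d(A,C) = 0.7489, d(B,C) = 0.6181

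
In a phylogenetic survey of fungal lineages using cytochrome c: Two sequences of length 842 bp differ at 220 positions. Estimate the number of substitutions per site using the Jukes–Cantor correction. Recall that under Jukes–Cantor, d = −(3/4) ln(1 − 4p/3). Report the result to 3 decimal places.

p = 220/842 ≈ 0.261283.
d = −(3/4) ln(1 − 4p/3) = −0.75 ln(1 − 0.348377) = −0.75 ln(0.651623)
  = −0.75 × (-0.428289) = 0.321217 substitutions/site.

0.321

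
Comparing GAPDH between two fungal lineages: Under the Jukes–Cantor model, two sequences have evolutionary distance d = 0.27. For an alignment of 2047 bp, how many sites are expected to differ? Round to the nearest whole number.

Invert JC69: p = (3/4)(1 − e^(−4d/3)) = 0.75 × (1 − e^(-0.36)) = 0.75 × (1 − 0.697676) = 0.226743.
Expected differing sites = pL ≈ 0.226743 × 2047 = 464.142921 ≈ 464.

464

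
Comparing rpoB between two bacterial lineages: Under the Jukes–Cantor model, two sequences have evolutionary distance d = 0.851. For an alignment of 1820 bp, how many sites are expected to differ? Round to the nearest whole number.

Invert JC69: p = (3/4)(1 − e^(−4d/3)) = 0.75 × (1 − e^(-1.134667)) = 0.75 × (1 − 0.321529) = 0.508853.
Expected differing sites = pL ≈ 0.508853 × 1820 = 926.11246 ≈ 926.

926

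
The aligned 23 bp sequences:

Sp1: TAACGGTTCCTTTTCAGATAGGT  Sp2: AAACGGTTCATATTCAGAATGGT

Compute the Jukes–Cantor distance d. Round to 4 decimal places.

0.2567

The sequences differ at 5 of 23 sites (1, 10, 12, 19, 20), so p = 5/23 ≈ 0.217391.
d = −(3/4) ln(1 − 4p/3) = −0.75 ln(1 − 0.289855) = −0.75 ln(0.710145)
  = −0.75 × (-0.342286) = 0.256715 substitutions/site.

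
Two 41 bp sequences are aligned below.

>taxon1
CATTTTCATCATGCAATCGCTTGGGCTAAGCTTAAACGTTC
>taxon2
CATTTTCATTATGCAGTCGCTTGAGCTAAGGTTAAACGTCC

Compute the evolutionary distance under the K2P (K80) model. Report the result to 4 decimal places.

Of 41 sites, 4 differences are transitions and 1 are transversions, so P = 4/41 ≈ 0.097561 and Q = 1/41 ≈ 0.02439.
Under the Kimura two-parameter model, d = −½ ln(1 − 2P − Q) − ¼ ln(1 − 2Q).
1 − 2P − Q = 0.780488, giving −½ ln(0.780488) = 0.123918.
1 − 2Q = 0.95122, giving −¼ ln(0.95122) = 0.012502.
d = 0.123918 + 0.012502 = 0.136420.

0.1364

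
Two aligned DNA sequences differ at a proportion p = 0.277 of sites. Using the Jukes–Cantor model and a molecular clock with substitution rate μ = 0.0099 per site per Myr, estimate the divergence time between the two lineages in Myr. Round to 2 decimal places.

d = −(3/4) ln(1 − 4p/3) = −0.75 ln(1 − 0.369333) = −0.75 ln(0.630667)
  = −0.75 × (-0.460977) = 0.345733 substitutions/site.
Under a molecular clock d = 2μt, so t = d/(2μ) = 0.345733 / (2 × 0.0099) = 17.46 Myr.

17.46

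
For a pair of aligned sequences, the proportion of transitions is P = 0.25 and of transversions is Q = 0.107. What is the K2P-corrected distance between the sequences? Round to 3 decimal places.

Under the Kimura two-parameter model, d = −½ ln(1 − 2P − Q) − ¼ ln(1 − 2Q).
1 − 2P − Q = 0.393, giving −½ ln(0.393) = 0.466973.
1 − 2Q = 0.786, giving −¼ ln(0.786) = 0.060200.
d = 0.466973 + 0.060200 = 0.527173.

0.527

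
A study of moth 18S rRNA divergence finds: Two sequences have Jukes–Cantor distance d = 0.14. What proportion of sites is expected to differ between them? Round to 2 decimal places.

0.13

p = (3/4)(1 − e^(−4d/3)) = 0.75 × (1 − e^(-0.186667)) = 0.75 × (1 − 0.829720) = 0.127710.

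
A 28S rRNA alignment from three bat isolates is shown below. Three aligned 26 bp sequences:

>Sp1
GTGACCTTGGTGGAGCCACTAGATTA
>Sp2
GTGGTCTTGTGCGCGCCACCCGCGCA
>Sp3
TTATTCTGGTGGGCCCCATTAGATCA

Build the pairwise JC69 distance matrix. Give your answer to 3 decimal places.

Sp1–Sp2: 11/26 sites differ → p ≈ 0.423077, d = −0.75 ln(1 − 0.564103) = 0.622762 ≈ 0.623.
Sp1–Sp3: 11/26 sites differ → p ≈ 0.423077, d = −0.75 ln(1 − 0.564103) = 0.622762 ≈ 0.623.
Sp2–Sp3: 11/26 sites differ → p ≈ 0.423077, d = −0.75 ln(1 − 0.564103) = 0.622762 ≈ 0.623.

d(Sp1,Sp2) = 0.623, d(Sp1,Sp3) = 0.623, d(Sp2,Sp3) = 0.623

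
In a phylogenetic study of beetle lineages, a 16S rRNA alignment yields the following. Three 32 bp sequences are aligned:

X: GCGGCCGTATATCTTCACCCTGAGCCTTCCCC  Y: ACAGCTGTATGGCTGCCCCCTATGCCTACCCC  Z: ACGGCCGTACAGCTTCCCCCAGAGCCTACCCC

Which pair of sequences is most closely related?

X and Z

X–Y: 10/32 differ, p = 0.313, d = 0.404.
X–Z: 6/32 differ, p = 0.188, d = 0.216.
Y–Z: 8/32 differ, p = 0.250, d = 0.304.
The smallest distance is between X and Z.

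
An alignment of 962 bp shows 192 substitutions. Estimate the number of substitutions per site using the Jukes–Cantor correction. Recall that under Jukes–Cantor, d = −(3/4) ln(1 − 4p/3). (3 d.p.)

0.232

p = 192/962 ≈ 0.199584.
d = −(3/4) ln(1 − 4p/3) = −0.75 ln(1 − 0.266112) = −0.75 ln(0.733888)
  = −0.75 × (-0.309399) = 0.232049 substitutions/site.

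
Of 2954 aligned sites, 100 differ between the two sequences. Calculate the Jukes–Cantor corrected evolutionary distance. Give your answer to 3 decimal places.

p = 100/2954 ≈ 0.033852.
d = −(3/4) ln(1 − 4p/3) = −0.75 ln(1 − 0.045136) = −0.75 ln(0.954864)
  = −0.75 × (-0.046186) = 0.034640 substitutions/site.

0.035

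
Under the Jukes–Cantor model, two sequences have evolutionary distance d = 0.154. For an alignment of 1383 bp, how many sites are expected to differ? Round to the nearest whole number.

193

Invert JC69: p = (3/4)(1 − e^(−4d/3)) = 0.75 × (1 − e^(-0.205333)) = 0.75 × (1 − 0.814376) = 0.139218.
Expected differing sites = pL ≈ 0.139218 × 1383 = 192.538494 ≈ 193.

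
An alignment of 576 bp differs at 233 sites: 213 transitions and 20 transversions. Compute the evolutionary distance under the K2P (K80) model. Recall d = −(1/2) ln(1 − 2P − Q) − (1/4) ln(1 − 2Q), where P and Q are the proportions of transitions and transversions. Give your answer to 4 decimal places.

0.7623

P = 213/576 ≈ 0.369792 and Q = 20/576 ≈ 0.034722.
Under the Kimura two-parameter model, d = −½ ln(1 − 2P − Q) − ¼ ln(1 − 2Q).
1 − 2P − Q = 0.225694, giving −½ ln(0.225694) = 0.744288.
1 − 2Q = 0.930556, giving −¼ ln(0.930556) = 0.017993.
d = 0.744288 + 0.017993 = 0.762281.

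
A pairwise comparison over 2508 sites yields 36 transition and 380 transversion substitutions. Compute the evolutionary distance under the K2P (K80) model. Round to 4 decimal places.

0.1896

P = 36/2508 ≈ 0.014354 and Q = 380/2508 ≈ 0.151515.
Under the Kimura two-parameter model, d = −½ ln(1 − 2P − Q) − ¼ ln(1 − 2Q).
1 − 2P − Q = 0.819777, giving −½ ln(0.819777) = 0.099361.
1 − 2Q = 0.69697, giving −¼ ln(0.69697) = 0.090253.
d = 0.099361 + 0.090253 = 0.189614.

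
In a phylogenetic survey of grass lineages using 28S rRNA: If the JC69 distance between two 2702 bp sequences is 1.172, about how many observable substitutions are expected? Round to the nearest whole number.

Invert JC69: p = (3/4)(1 − e^(−4d/3)) = 0.75 × (1 − e^(-1.562667)) = 0.75 × (1 − 0.209576) = 0.592818.
Expected differing sites = pL ≈ 0.592818 × 2702 = 1601.794236 ≈ 1602.

1602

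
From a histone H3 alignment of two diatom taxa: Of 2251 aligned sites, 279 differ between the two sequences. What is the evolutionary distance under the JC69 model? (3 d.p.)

0.135

p = 279/2251 ≈ 0.123945.
d = −(3/4) ln(1 − 4p/3) = −0.75 ln(1 − 0.16526) = −0.75 ln(0.83474)
  = −0.75 × (-0.180635) = 0.135476 substitutions/site.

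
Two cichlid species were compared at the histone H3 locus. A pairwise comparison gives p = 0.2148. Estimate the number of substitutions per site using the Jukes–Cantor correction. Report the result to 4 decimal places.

d = −(3/4) ln(1 − 4p/3) = −0.75 ln(1 − 0.2864) = −0.75 ln(0.7136)
  = −0.75 × (-0.337433) = 0.253075 substitutions/site.

0.2531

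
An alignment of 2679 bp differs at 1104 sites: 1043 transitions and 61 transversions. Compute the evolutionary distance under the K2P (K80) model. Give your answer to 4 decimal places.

0.8199

P = 1043/2679 ≈ 0.389324 and Q = 61/2679 ≈ 0.02277.
Under the Kimura two-parameter model, d = −½ ln(1 − 2P − Q) − ¼ ln(1 − 2Q).
1 − 2P − Q = 0.198582, giving −½ ln(0.198582) = 0.808277.
1 − 2Q = 0.95446, giving −¼ ln(0.95446) = 0.011652.
d = 0.808277 + 0.011652 = 0.819929.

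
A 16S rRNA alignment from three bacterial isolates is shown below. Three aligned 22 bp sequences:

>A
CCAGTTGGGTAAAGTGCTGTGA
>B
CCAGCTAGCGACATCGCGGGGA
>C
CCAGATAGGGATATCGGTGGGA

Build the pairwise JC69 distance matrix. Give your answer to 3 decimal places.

d(A,B) = 0.591, d(A,C) = 0.497, d(B,C) = 0.271

A–B: 9/22 sites differ → p ≈ 0.409091, d = −0.75 ln(1 − 0.545455) = 0.591344 ≈ 0.591.
A–C: 8/22 sites differ → p ≈ 0.363636, d = −0.75 ln(1 − 0.484848) = 0.497470 ≈ 0.497.
B–C: 5/22 sites differ → p ≈ 0.227273, d = −0.75 ln(1 − 0.303031) = 0.270761 ≈ 0.271.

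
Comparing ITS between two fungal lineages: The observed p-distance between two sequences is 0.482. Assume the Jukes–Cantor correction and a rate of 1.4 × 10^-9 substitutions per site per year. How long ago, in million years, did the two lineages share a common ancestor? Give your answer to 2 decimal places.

275.65

d = −(3/4) ln(1 − 4p/3) = −0.75 ln(1 − 0.642667) = −0.75 ln(0.357333)
  = −0.75 × (-1.029087) = 0.771815 substitutions/site.
Under a molecular clock d = 2μt, so t = d/(2μ) = 0.771815 / (2 × 1.4 × 10^-9) = 275.65 million years.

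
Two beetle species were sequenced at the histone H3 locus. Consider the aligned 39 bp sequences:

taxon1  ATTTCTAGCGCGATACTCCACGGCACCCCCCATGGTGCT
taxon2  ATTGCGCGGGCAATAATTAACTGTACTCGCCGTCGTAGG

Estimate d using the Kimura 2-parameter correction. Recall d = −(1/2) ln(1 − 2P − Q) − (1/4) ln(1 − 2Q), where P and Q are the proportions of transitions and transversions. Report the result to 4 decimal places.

Of 39 sites, 6 differences are transitions and 11 are transversions, so P = 6/39 ≈ 0.153846 and Q = 11/39 ≈ 0.282051.
Under the Kimura two-parameter model, d = −½ ln(1 − 2P − Q) − ¼ ln(1 − 2Q).
1 − 2P − Q = 0.410257, giving −½ ln(0.410257) = 0.445486.
1 − 2Q = 0.435898, giving −¼ ln(0.435898) = 0.207587.
d = 0.445486 + 0.207587 = 0.653073.

0.6531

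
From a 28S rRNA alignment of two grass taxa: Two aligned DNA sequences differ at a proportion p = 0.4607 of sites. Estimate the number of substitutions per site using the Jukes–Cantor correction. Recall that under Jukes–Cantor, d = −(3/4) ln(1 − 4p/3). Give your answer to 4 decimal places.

0.7145

d = −(3/4) ln(1 − 4p/3) = −0.75 ln(1 − 0.614267) = −0.75 ln(0.385733)
  = −0.75 × (-0.952610) = 0.714458 substitutions/site.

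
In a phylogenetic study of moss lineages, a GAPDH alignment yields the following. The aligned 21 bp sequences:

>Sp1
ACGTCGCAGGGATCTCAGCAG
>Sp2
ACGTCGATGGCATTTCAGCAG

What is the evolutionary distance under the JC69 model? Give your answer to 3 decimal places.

0.220

The sequences differ at 4 of 21 sites (7, 8, 11, 14), so p = 4/21 ≈ 0.190476.
d = −(3/4) ln(1 − 4p/3) = −0.75 ln(1 − 0.253968) = −0.75 ln(0.746032)
  = −0.75 × (-0.292987) = 0.219740 substitutions/site.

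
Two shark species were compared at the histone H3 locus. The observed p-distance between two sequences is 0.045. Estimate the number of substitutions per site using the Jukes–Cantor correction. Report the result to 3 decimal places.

0.046

d = −(3/4) ln(1 − 4p/3) = −0.75 ln(1 − 0.06) = −0.75 ln(0.94)
  = −0.75 × (-0.061875) = 0.046406 substitutions/site.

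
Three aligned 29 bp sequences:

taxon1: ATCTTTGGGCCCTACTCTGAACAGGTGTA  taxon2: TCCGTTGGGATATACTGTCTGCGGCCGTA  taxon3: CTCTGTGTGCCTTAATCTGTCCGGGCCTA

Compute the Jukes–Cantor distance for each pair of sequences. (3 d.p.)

d(taxon1,taxon2) = 0.683, d(taxon1,taxon3) = 0.462, d(taxon2,taxon3) = 0.774

taxon1–taxon2: 13/29 sites differ → p ≈ 0.448276, d = −0.75 ln(1 − 0.597701) = 0.682920 ≈ 0.683.
taxon1–taxon3: 10/29 sites differ → p ≈ 0.344828, d = −0.75 ln(1 − 0.459771) = 0.461822 ≈ 0.462.
taxon2–taxon3: 14/29 sites differ → p ≈ 0.482759, d = −0.75 ln(1 − 0.643679) = 0.773942 ≈ 0.774.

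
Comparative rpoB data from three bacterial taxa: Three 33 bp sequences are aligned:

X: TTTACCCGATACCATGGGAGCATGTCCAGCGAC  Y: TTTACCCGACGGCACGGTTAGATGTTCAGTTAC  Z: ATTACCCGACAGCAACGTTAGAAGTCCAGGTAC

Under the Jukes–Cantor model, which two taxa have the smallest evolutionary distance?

X–Y: 11/33 differ, p = 0.333, d = 0.441.
X–Z: 12/33 differ, p = 0.364, d = 0.497.
Y–Z: 7/33 differ, p = 0.212, d = 0.249.
The smallest distance is between Y and Z.

Y and Z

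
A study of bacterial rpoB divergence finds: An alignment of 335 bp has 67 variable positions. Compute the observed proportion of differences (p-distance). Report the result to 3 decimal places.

p = 67/335 = 0.200.

0.200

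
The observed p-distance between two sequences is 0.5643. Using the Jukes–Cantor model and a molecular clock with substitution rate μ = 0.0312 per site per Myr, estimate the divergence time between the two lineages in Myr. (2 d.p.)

d = −(3/4) ln(1 − 4p/3) = −0.75 ln(1 − 0.7524) = −0.75 ln(0.2476)
  = −0.75 × (-1.395941) = 1.046956 substitutions/site.
Under a molecular clock d = 2μt, so t = d/(2μ) = 1.046956 / (2 × 0.0312) = 16.78 Myr.

16.78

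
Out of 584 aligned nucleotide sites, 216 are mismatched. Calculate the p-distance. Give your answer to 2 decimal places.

0.37

p = 216/584 = 0.369863… ≈ 0.37 (to 2 d.p.).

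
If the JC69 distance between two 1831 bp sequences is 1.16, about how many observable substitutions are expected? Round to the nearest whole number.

Invert JC69: p = (3/4)(1 − e^(−4d/3)) = 0.75 × (1 − e^(-1.546667)) = 0.75 × (1 − 0.212957) = 0.590282.
Expected differing sites = pL ≈ 0.590282 × 1831 = 1080.806342 ≈ 1081.

1081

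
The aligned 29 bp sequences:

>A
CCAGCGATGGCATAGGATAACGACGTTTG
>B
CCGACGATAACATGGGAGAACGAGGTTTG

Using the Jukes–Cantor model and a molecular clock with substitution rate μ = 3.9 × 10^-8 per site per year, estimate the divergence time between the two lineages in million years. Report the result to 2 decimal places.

3.73

The sequences differ at 7 of 29 sites (3, 4, 9, 10, 14, 18, 24), so p = 7/29 ≈ 0.241379.
d = −(3/4) ln(1 − 4p/3) = −0.75 ln(1 − 0.321839) = −0.75 ln(0.678161)
  = −0.75 × (-0.388371) = 0.291278 substitutions/site.
Under a molecular clock d = 2μt, so t = d/(2μ) = 0.291278 / (2 × 3.9 × 10^-8) = 3.73 million years.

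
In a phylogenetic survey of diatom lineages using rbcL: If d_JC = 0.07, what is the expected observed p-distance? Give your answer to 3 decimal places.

p = (3/4)(1 − e^(−4d/3)) = 0.75 × (1 − e^(-0.093333)) = 0.75 × (1 − 0.910890) = 0.066833.

0.067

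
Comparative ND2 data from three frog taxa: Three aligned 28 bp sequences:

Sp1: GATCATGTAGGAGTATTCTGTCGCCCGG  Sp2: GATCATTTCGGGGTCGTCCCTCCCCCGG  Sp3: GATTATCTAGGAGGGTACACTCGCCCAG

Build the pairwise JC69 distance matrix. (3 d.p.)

Sp1–Sp2: 8/28 sites differ → p ≈ 0.285714, d = −0.75 ln(1 − 0.380952) = 0.359679 ≈ 0.360.
Sp1–Sp3: 8/28 sites differ → p ≈ 0.285714, d = −0.75 ln(1 − 0.380952) = 0.359679 ≈ 0.360.
Sp2–Sp3: 11/28 sites differ → p ≈ 0.392857, d = −0.75 ln(1 − 0.523809) = 0.556452 ≈ 0.556.

d(Sp1,Sp2) = 0.360, d(Sp1,Sp3) = 0.360, d(Sp2,Sp3) = 0.556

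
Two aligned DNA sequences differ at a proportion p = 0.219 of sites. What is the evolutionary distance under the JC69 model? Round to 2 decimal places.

0.26

d = −(3/4) ln(1 − 4p/3) = −0.75 ln(1 − 0.292) = −0.75 ln(0.708)
  = −0.75 × (-0.345311) = 0.258983 substitutions/site.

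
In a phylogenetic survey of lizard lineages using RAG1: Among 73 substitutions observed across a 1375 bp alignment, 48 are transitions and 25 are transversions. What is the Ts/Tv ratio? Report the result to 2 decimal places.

R = 48/25 = 1.92.

1.92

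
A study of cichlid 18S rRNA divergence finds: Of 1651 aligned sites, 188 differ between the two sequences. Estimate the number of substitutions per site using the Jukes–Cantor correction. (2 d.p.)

0.12

p = 188/1651 ≈ 0.11387.
d = −(3/4) ln(1 − 4p/3) = −0.75 ln(1 − 0.151827) = −0.75 ln(0.848173)
  = −0.75 × (-0.164671) = 0.123503 substitutions/site.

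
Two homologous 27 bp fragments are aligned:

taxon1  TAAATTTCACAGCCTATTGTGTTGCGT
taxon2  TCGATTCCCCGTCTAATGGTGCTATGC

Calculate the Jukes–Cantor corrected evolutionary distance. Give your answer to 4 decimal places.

0.7704

The sequences differ at 13 of 27 sites, so p = 13/27 ≈ 0.481481.
d = −(3/4) ln(1 − 4p/3) = −0.75 ln(1 − 0.641975) = −0.75 ln(0.358025)
  = −0.75 × (-1.027152) = 0.770364 substitutions/site.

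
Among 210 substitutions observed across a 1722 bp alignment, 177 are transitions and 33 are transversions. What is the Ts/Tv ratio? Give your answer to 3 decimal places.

R = 177/33 = 5.363636… ≈ 5.364 (to 3 d.p.).

5.364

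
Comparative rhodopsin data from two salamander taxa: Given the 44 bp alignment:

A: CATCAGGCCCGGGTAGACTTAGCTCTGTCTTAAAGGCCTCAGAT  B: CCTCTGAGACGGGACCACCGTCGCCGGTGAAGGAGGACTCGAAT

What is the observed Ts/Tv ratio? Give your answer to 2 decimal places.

0.44

Transitions are A↔G and C↔T; transversions are all other mismatches.
Transitions: 7. Transversions: 16.
R = 7/16 = 0.4375 ≈ 0.44 (to 2 d.p.).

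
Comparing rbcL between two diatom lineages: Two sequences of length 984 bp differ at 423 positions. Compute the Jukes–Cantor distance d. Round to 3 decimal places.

p = 423/984 ≈ 0.429878.
d = −(3/4) ln(1 − 4p/3) = −0.75 ln(1 − 0.573171) = −0.75 ln(0.426829)
  = −0.75 × (-0.851372) = 0.638529 substitutions/site.

0.639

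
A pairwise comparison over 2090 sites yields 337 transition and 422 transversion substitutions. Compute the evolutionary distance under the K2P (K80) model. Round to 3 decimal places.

0.501

P = 337/2090 ≈ 0.161244 and Q = 422/2090 ≈ 0.201914.
Under the Kimura two-parameter model, d = −½ ln(1 − 2P − Q) − ¼ ln(1 − 2Q).
1 − 2P − Q = 0.475598, giving −½ ln(0.475598) = 0.371591.
1 − 2Q = 0.596172, giving −¼ ln(0.596172) = 0.129307.
d = 0.371591 + 0.129307 = 0.500898.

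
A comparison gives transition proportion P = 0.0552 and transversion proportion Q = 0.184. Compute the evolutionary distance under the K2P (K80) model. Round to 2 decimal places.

Under the Kimura two-parameter model, d = −½ ln(1 − 2P − Q) − ¼ ln(1 − 2Q).
1 − 2P − Q = 0.7056, giving −½ ln(0.7056) = 0.174353.
1 − 2Q = 0.632, giving −¼ ln(0.632) = 0.114716.
d = 0.174353 + 0.114716 = 0.289069.

0.29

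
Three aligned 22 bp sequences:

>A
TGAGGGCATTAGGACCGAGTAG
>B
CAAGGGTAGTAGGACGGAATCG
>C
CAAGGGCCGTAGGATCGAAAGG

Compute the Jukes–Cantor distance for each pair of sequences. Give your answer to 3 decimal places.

d(A,B) = 0.414, d(A,C) = 0.497, d(B,C) = 0.339

A–B: 7/22 sites differ → p ≈ 0.318182, d = −0.75 ln(1 − 0.424243) = 0.414052 ≈ 0.414.
A–C: 8/22 sites differ → p ≈ 0.363636, d = −0.75 ln(1 − 0.484848) = 0.497470 ≈ 0.497.
B–C: 6/22 sites differ → p ≈ 0.272727, d = −0.75 ln(1 − 0.363636) = 0.338988 ≈ 0.339.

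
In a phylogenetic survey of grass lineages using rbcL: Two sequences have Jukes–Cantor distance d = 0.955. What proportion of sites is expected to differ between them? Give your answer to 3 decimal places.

p = (3/4)(1 − e^(−4d/3)) = 0.75 × (1 − e^(-1.273333)) = 0.75 × (1 − 0.279897) = 0.540077.

0.540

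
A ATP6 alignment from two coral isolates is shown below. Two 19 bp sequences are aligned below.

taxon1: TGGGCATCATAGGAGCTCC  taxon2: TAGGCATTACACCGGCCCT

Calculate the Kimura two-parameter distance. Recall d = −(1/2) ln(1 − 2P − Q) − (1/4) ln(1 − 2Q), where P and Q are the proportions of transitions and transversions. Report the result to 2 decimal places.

0.73

Of 19 sites, 6 differences are transitions and 2 are transversions, so P = 6/19 ≈ 0.315789 and Q = 2/19 ≈ 0.105263.
Under the Kimura two-parameter model, d = −½ ln(1 − 2P − Q) − ¼ ln(1 − 2Q).
1 − 2P − Q = 0.263159, giving −½ ln(0.263159) = 0.667498.
1 − 2Q = 0.789474, giving −¼ ln(0.789474) = 0.059097.
d = 0.667498 + 0.059097 = 0.726595.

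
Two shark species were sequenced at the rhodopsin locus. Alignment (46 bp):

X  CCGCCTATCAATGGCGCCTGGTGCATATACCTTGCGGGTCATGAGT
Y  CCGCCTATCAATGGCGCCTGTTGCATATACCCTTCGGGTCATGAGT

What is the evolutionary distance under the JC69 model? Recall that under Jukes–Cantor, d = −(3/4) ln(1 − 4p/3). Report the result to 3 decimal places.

The sequences differ at 3 of 46 sites (21, 32, 34), so p = 3/46 ≈ 0.065217.
d = −(3/4) ln(1 − 4p/3) = −0.75 ln(1 − 0.086956) = −0.75 ln(0.913044)
  = −0.75 × (-0.090971) = 0.068228 substitutions/site.

0.068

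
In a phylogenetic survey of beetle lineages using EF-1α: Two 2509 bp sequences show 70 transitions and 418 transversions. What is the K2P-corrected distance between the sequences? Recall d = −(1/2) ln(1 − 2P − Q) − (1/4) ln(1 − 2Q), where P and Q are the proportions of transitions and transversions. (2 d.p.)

0.23

P = 70/2509 ≈ 0.0279 and Q = 418/2509 ≈ 0.1666.
Under the Kimura two-parameter model, d = −½ ln(1 − 2P − Q) − ¼ ln(1 − 2Q).
1 − 2P − Q = 0.7776, giving −½ ln(0.7776) = 0.125772.
1 − 2Q = 0.6668, giving −¼ ln(0.6668) = 0.101316.
d = 0.125772 + 0.101316 = 0.227088.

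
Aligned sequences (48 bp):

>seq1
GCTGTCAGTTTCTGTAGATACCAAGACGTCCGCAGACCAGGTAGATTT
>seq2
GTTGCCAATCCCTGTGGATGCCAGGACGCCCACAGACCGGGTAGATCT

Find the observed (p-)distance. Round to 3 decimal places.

0.250

The sequences differ at 12 of 48 positions.
p = 12/48 = 0.250.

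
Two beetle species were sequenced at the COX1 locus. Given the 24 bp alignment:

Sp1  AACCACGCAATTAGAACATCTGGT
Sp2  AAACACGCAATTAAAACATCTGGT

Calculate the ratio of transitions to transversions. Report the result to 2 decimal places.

Transitions are A↔G and C↔T; transversions are all other mismatches.
Transitions: 1. Transversions: 1.
R = 1/1 = 1.00.

1.00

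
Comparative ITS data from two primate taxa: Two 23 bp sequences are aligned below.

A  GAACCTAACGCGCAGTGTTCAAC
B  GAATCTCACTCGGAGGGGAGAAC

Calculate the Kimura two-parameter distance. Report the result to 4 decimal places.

Of 23 sites, 1 differences are transitions and 7 are transversions, so P = 1/23 ≈ 0.043478 and Q = 7/23 ≈ 0.304348.
Under the Kimura two-parameter model, d = −½ ln(1 − 2P − Q) − ¼ ln(1 − 2Q).
1 − 2P − Q = 0.608696, giving −½ ln(0.608696) = 0.248218.
1 − 2Q = 0.391304, giving −¼ ln(0.391304) = 0.234568.
d = 0.248218 + 0.234568 = 0.482786.

0.4828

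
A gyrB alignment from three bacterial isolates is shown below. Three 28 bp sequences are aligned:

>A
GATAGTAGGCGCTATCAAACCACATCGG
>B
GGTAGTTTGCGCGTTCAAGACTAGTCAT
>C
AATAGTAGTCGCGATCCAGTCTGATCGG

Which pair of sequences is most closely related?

A–B: 12/28 differ, p = 0.429, d = 0.635.
A–C: 8/28 differ, p = 0.286, d = 0.360.
B–C: 12/28 differ, p = 0.429, d = 0.635.
The smallest distance is between A and C.

A and C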